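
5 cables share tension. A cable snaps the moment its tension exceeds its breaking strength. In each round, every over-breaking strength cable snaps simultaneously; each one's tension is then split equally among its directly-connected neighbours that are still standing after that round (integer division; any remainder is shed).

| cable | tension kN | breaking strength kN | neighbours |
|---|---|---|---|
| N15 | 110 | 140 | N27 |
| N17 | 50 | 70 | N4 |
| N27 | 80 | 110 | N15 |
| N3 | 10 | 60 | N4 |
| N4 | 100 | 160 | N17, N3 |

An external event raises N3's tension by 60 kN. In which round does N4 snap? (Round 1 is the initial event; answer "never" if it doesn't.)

2

Round 1 — N3 at 70 > 60. N3 snaps.
  N3 sheds 70 kN to N4: 70 each.
    N4: 100+70 = 170 > 160
Round 2 — N4 snaps.
  N4 sheds 170 kN to N17: 170 each.
    N17: 50+170 = 220 > 70
Round 3 — N17 snaps.
  N17 sheds 220 kN: no online neighbours, lost.
No further breaks.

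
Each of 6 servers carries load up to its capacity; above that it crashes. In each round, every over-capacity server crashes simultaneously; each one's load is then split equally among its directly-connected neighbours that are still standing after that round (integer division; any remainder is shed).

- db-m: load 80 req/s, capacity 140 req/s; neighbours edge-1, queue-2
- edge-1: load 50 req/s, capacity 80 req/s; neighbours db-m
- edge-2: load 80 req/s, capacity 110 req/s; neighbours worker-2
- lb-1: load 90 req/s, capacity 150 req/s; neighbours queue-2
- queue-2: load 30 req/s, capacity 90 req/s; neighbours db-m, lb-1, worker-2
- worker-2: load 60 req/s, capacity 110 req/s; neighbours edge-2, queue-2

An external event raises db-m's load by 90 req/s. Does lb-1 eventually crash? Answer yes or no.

no

Round 1 — db-m at 170 > 140. db-m crashes.
  db-m sheds 170 req/s to edge-1, queue-2: 85 each.
    edge-1: 50+85 = 135 > 80
    queue-2: 30+85 = 115 > 90
Round 2 — edge-1, queue-2 crash.
  edge-1 sheds 135 req/s: no online neighbours, lost.
  queue-2 sheds 115 req/s to lb-1, worker-2: 57 each (1 lost).
    lb-1: 90+57 = 147 ≤ 150
    worker-2: 60+57 = 117 > 110
Round 3 — worker-2 crashes.
  worker-2 sheds 117 req/s to edge-2: 117 each.
    edge-2: 80+117 = 197 > 110
Round 4 — edge-2 crashes.
  edge-2 sheds 197 req/s: no online neighbours, lost.
No further crashes.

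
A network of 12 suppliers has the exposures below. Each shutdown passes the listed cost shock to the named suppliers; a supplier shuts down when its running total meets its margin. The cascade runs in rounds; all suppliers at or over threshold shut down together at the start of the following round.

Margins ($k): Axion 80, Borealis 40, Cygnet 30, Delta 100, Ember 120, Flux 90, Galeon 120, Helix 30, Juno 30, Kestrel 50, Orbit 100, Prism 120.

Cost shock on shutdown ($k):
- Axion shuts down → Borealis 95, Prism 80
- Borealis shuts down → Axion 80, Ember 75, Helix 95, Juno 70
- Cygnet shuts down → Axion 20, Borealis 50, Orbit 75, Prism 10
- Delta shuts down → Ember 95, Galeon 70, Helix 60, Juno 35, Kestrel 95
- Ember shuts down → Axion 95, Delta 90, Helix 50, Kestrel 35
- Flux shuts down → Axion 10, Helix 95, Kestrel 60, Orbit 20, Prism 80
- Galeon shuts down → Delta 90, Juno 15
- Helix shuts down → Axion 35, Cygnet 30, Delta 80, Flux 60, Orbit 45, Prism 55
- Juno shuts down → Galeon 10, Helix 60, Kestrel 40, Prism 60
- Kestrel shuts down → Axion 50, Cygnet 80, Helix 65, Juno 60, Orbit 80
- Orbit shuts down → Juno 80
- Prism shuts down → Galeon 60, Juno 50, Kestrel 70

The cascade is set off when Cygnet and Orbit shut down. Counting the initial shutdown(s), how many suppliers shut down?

Round 1 — Cygnet, Orbit shut down (initial).
  Axion: +20 → 20 < 80
  Borealis: +50 → 50 ≥ 40
  Juno: +80 → 80 ≥ 30
  Prism: +10 → 10 < 120
Round 2 — Borealis, Juno shut down.
  Axion: +80 → 100 ≥ 80
  Ember: +75 → 75 < 120
  Galeon: +10 → 10 < 120
  Helix: +95+60 → 155 ≥ 30
  Kestrel: +40 → 40 < 50
  Prism: +60 → 70 < 120
Round 3 — Axion, Helix shut down.
  Delta: +80 → 80 < 100
  Flux: +60 → 60 < 90
  Prism: +80+55 → 205 ≥ 120
Round 4 — Prism shuts down.
  Galeon: +60 → 70 < 120
  Kestrel: +70 → 110 ≥ 50
Round 5 — Kestrel shuts down.
No further shutdowns.

8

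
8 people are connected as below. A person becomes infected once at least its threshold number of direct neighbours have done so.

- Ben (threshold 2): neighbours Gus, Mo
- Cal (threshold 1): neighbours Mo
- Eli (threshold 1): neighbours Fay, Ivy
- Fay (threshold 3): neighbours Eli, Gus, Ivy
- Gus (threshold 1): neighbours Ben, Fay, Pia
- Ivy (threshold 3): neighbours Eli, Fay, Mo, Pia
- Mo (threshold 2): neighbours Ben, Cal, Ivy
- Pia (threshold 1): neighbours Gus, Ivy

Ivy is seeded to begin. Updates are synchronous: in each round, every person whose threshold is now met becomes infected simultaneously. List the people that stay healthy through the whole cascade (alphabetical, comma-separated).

Ben, Cal, Mo

Round 1 — Ivy becomes infected (initial).
Round 2 — checking thresholds:
  Eli: 1 of 2 neighbours ≥ 1, becomes infected.
  Fay: 1 of 3 neighbours < 3, not yet.
  Mo: 1 of 3 neighbours < 2, not yet.
  Pia: 1 of 2 neighbours ≥ 1, becomes infected.
Round 3 — checking thresholds:
  Fay: 2 of 3 neighbours < 3, not yet.
  Gus: 1 of 3 neighbours ≥ 1, becomes infected.
  Mo: 1 of 3 neighbours < 2, not yet.
Round 4 — checking thresholds:
  Ben: 1 of 2 neighbours < 2, not yet.
  Fay: 3 of 3 neighbours ≥ 3, becomes infected.
  Mo: 1 of 3 neighbours < 2, not yet.
Round 5 — no new infections; cascade stops.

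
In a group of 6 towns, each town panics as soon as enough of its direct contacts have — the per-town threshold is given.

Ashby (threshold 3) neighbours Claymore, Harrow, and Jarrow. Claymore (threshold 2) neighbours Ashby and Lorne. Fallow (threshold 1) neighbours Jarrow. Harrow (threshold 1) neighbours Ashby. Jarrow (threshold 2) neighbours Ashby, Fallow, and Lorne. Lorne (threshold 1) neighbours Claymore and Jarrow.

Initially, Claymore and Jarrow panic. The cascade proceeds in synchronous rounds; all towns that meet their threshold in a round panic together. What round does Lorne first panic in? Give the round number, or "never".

Round 1 — Claymore, Jarrow panic (initial).
Round 2 — checking thresholds:
  Ashby: 2 of 3 neighbours < 3, not yet.
  Fallow: 1 of 1 neighbours ≥ 1, panics.
  Lorne: 2 of 2 neighbours ≥ 1, panics.
Round 3 — no new panics; cascade stops.

2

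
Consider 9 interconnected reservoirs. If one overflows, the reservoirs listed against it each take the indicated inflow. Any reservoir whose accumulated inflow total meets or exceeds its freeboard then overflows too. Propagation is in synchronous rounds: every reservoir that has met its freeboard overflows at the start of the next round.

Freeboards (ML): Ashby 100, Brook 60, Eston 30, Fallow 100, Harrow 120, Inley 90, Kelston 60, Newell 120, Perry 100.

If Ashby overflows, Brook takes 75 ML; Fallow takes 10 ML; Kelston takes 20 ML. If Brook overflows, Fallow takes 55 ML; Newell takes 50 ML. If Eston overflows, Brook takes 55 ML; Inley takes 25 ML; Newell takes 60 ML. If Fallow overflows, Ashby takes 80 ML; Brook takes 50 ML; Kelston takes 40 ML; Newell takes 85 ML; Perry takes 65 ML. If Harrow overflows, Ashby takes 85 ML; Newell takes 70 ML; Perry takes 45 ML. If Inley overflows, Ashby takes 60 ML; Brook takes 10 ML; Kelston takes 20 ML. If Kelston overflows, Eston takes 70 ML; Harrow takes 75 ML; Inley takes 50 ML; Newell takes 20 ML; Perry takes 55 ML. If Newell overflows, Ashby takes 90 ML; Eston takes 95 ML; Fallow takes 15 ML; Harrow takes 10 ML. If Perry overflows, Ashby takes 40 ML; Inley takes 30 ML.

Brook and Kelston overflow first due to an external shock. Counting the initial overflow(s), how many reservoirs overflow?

Round 1 — Brook, Kelston overflow (initial).
  Eston: +70 → 70 ≥ 30
  Fallow: +55 → 55 < 100
  Harrow: +75 → 75 < 120
  Inley: +50 → 50 < 90
  Newell: +50+20 → 70 < 120
  Perry: +55 → 55 < 100
Round 2 — Eston overflows.
  Inley: +25 → 75 < 90
  Newell: +60 → 130 ≥ 120
Round 3 — Newell overflows.
  Ashby: +90 → 90 < 100
  Fallow: +15 → 70 < 100
  Harrow: +10 → 85 < 120
No further overflows.

4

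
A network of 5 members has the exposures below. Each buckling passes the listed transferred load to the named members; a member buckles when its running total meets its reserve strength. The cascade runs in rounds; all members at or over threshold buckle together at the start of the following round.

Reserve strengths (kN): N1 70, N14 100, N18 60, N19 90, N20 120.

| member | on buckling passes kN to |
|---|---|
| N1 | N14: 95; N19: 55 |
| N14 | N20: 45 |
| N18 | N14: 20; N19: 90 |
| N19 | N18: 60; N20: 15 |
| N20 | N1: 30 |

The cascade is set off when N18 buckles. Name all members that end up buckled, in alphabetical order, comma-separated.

Round 1 — N18 buckles (initial).
  N14: +20 → 20 < 100
  N19: +90 → 90 ≥ 90
Round 2 — N19 buckles.
  N20: +15 → 15 < 120
No further bucklings.

N18, N19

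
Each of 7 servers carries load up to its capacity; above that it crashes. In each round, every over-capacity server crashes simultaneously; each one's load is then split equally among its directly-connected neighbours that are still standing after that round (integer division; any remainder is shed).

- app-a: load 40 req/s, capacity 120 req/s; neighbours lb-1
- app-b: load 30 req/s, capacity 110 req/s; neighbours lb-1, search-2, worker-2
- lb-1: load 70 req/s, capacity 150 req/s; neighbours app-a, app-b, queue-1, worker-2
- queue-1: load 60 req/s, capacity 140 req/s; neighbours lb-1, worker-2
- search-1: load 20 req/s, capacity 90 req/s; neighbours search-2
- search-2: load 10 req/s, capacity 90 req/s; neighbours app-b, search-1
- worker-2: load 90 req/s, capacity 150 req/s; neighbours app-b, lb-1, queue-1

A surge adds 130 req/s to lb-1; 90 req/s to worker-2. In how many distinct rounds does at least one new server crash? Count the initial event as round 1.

4

Round 1 — lb-1 at 200 > 150; worker-2 at 180 > 150. lb-1, worker-2 crash.
  lb-1 sheds 200 req/s to app-a, app-b, queue-1: 66 each (2 lost).
    app-a: 40+66 = 106 ≤ 120
    app-b: 30+66 = 96 ≤ 110
    queue-1: 60+66 = 126 ≤ 140
  worker-2 sheds 180 req/s to app-b, queue-1: 90 each.
    app-b: 96+90 = 186 > 110
    queue-1: 126+90 = 216 > 140
Round 2 — app-b, queue-1 crash.
  app-b sheds 186 req/s to search-2: 186 each.
    search-2: 10+186 = 196 > 90
  queue-1 sheds 216 req/s: no online neighbours, lost.
Round 3 — search-2 crashes.
  search-2 sheds 196 req/s to search-1: 196 each.
    search-1: 20+196 = 216 > 90
Round 4 — search-1 crashes.
  search-1 sheds 216 req/s: no online neighbours, lost.
No further crashes.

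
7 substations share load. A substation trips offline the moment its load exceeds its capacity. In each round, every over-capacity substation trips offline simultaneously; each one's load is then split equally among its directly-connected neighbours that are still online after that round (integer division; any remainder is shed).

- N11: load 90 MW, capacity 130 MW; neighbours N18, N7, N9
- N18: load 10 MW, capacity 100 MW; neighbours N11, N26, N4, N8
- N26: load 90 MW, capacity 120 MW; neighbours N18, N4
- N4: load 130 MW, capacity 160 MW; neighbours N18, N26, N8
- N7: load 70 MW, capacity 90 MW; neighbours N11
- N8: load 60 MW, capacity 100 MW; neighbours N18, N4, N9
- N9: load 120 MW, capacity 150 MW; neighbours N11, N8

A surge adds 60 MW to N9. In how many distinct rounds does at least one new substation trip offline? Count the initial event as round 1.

Round 1 — N9 at 180 > 150. N9 trips offline.
  N9 sheds 180 MW to N11, N8: 90 each.
    N11: 90+90 = 180 > 130
    N8: 60+90 = 150 > 100
Round 2 — N11, N8 trip offline.
  N11 sheds 180 MW to N18, N7: 90 each.
    N18: 10+90 = 100 ≤ 100
    N7: 70+90 = 160 > 90
  N8 sheds 150 MW to N18, N4: 75 each.
    N18: 100+75 = 175 > 100
    N4: 130+75 = 205 > 160
Round 3 — N18, N4, N7 trip offline.
  N18 sheds 175 MW to N26: 175 each.
    N26: 90+175 = 265 > 120
  N4 sheds 205 MW to N26: 205 each.
    N26: 265+205 = 470 > 120
  N7 sheds 160 MW: no online neighbours, lost.
Round 4 — N26 trips offline.
  N26 sheds 470 MW: no online neighbours, lost.
No further trips.

4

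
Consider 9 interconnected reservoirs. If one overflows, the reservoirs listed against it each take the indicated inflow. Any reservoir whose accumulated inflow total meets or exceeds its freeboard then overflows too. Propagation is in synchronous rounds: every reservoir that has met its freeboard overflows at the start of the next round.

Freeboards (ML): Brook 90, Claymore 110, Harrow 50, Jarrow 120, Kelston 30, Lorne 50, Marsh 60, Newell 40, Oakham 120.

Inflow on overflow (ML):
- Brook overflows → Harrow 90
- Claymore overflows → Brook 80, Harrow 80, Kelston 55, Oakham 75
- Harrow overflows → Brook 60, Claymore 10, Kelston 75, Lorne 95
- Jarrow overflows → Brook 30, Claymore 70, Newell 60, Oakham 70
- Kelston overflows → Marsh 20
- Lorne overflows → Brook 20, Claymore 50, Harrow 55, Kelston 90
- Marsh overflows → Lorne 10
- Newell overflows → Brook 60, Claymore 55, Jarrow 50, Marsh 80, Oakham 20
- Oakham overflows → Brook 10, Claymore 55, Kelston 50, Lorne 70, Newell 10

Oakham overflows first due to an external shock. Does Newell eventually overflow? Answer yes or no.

Round 1 — Oakham overflows (initial).
  Brook: +10 → 10 < 90
  Claymore: +55 → 55 < 110
  Kelston: +50 → 50 ≥ 30
  Lorne: +70 → 70 ≥ 50
  Newell: +10 → 10 < 40
Round 2 — Kelston, Lorne overflow.
  Brook: +20 → 30 < 90
  Claymore: +50 → 105 < 110
  Harrow: +55 → 55 ≥ 50
  Marsh: +20 → 20 < 60
Round 3 — Harrow overflows.
  Brook: +60 → 90 ≥ 90
  Claymore: +10 → 115 ≥ 110
Round 4 — Brook, Claymore overflow.
No further overflows.

no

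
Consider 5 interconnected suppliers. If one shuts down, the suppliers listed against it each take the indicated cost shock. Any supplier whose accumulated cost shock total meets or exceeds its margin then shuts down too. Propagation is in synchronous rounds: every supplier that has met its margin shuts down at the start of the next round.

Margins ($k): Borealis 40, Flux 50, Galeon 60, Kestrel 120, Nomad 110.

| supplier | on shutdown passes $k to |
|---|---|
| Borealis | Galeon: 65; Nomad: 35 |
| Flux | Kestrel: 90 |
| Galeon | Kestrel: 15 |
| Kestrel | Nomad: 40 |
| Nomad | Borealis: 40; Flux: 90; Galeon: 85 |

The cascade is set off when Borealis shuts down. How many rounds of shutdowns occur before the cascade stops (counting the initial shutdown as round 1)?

2

Round 1 — Borealis shuts down (initial).
  Galeon: +65 → 65 ≥ 60
  Nomad: +35 → 35 < 110
Round 2 — Galeon shuts down.
  Kestrel: +15 → 15 < 120
No further shutdowns.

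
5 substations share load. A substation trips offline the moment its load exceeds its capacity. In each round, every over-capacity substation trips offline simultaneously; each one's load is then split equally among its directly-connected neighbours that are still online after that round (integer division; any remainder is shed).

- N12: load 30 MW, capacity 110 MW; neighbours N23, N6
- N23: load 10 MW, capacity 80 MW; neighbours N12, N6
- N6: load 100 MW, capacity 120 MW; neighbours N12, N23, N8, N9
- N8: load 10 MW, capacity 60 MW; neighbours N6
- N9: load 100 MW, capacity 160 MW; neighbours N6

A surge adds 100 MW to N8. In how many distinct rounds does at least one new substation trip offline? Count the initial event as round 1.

Round 1 — N8 at 110 > 60. N8 trips offline.
  N8 sheds 110 MW to N6: 110 each.
    N6: 100+110 = 210 > 120
Round 2 — N6 trips offline.
  N6 sheds 210 MW to N12, N23, N9: 70 each.
    N12: 30+70 = 100 ≤ 110
    N23: 10+70 = 80 ≤ 80
    N9: 100+70 = 170 > 160
Round 3 — N9 trips offline.
  N9 sheds 170 MW: no online neighbours, lost.
No further trips.

3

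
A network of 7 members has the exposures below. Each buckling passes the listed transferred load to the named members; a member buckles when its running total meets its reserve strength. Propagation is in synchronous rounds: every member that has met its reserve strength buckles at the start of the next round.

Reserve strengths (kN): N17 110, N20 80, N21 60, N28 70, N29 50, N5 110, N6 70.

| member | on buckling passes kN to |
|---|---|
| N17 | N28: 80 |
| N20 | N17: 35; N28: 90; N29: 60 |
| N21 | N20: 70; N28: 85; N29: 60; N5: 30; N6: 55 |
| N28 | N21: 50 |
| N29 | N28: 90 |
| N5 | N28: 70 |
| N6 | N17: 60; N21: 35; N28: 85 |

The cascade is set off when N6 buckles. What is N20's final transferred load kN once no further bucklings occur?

Round 1 — N6 buckles (initial).
  N17: +60 → 60 < 110
  N21: +35 → 35 < 60
  N28: +85 → 85 ≥ 70
Round 2 — N28 buckles.
  N21: +50 → 85 ≥ 60
Round 3 — N21 buckles.
  N20: +70 → 70 < 80
  N29: +60 → 60 ≥ 50
  N5: +30 → 30 < 110
Round 4 — N29 buckles.
No further bucklings.

70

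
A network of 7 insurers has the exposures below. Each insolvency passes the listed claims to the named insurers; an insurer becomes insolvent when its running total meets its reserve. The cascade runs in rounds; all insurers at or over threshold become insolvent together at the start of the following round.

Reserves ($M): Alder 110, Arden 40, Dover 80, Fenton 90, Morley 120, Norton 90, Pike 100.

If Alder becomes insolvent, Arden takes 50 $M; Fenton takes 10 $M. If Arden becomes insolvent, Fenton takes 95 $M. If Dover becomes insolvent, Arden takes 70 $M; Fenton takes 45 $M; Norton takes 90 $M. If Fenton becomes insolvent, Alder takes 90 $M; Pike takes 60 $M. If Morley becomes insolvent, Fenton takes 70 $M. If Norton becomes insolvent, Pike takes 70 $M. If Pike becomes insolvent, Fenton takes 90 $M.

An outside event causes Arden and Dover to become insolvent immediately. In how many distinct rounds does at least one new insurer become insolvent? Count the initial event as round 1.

3

Round 1 — Arden, Dover become insolvent (initial).
  Fenton: +95+45 → 140 ≥ 90
  Norton: +90 → 90 ≥ 90
Round 2 — Fenton, Norton become insolvent.
  Alder: +90 → 90 < 110
  Pike: +60+70 → 130 ≥ 100
Round 3 — Pike becomes insolvent.
No further insolvencies.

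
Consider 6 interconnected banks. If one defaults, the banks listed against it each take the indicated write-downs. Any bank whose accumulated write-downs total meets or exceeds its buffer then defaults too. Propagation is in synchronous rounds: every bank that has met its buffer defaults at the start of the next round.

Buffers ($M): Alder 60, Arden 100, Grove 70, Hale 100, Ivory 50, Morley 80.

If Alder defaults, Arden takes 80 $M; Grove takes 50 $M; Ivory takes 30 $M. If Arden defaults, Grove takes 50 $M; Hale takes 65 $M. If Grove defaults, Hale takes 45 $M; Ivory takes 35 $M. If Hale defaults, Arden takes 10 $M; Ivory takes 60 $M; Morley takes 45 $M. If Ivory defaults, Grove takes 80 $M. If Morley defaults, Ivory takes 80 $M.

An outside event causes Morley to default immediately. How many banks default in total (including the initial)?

Round 1 — Morley defaults (initial).
  Ivory: +80 → 80 ≥ 50
Round 2 — Ivory defaults.
  Grove: +80 → 80 ≥ 70
Round 3 — Grove defaults.
  Hale: +45 → 45 < 100
No further defaults.

3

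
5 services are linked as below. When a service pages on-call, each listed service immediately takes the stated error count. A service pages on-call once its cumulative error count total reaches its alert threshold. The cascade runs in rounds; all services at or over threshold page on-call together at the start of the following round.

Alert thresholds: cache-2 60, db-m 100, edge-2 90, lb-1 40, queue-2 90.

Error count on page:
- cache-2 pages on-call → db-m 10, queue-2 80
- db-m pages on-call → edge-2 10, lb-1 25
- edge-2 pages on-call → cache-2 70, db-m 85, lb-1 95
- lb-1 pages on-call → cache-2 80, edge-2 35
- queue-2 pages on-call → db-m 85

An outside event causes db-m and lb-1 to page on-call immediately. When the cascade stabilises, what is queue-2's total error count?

80

Round 1 — db-m, lb-1 page on-call (initial).
  cache-2: +80 → 80 ≥ 60
  edge-2: +10+35 → 45 < 90
Round 2 — cache-2 pages on-call.
  queue-2: +80 → 80 < 90
No further pages.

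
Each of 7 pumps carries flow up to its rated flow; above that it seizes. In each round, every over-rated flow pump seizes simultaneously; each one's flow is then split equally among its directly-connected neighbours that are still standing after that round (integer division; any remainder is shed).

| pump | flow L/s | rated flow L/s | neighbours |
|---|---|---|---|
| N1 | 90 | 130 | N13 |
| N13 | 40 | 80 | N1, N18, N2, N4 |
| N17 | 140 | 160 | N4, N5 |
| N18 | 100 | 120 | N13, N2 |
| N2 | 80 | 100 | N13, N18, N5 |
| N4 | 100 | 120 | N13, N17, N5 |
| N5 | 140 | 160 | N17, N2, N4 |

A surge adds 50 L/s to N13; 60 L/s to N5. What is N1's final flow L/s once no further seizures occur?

Round 1 — N13 at 90 > 80; N5 at 200 > 160. N13, N5 seize.
  N13 sheds 90 L/s to N1, N18, N2, N4: 22 each (2 lost).
    N1: 90+22 = 112 ≤ 130
    N18: 100+22 = 122 > 120
    N2: 80+22 = 102 > 100
    N4: 100+22 = 122 > 120
  N5 sheds 200 L/s to N17, N2, N4: 66 each (2 lost).
    N17: 140+66 = 206 > 160
    N2: 102+66 = 168 > 100
    N4: 122+66 = 188 > 120
Round 2 — N17, N18, N2, N4 seize.
  N17 sheds 206 L/s: no online neighbours, lost.
  N18 sheds 122 L/s: no online neighbours, lost.
  N2 sheds 168 L/s: no online neighbours, lost.
  N4 sheds 188 L/s: no online neighbours, lost.
No further seizures.

112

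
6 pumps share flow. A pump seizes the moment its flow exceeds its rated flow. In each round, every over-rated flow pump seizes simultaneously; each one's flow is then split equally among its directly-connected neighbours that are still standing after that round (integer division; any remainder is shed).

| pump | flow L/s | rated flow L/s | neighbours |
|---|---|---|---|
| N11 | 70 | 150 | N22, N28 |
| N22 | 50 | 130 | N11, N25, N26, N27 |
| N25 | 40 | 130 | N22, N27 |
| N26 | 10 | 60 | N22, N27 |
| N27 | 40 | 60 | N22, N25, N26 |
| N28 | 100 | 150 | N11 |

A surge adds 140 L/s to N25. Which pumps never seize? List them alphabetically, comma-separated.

N11, N28

Round 1 — N25 at 180 > 130. N25 seizes.
  N25 sheds 180 L/s to N22, N27: 90 each.
    N22: 50+90 = 140 > 130
    N27: 40+90 = 130 > 60
Round 2 — N22, N27 seize.
  N22 sheds 140 L/s to N11, N26: 70 each.
    N11: 70+70 = 140 ≤ 150
    N26: 10+70 = 80 > 60
  N27 sheds 130 L/s to N26: 130 each.
    N26: 80+130 = 210 > 60
Round 3 — N26 seizes.
  N26 sheds 210 L/s: no online neighbours, lost.
No further seizures.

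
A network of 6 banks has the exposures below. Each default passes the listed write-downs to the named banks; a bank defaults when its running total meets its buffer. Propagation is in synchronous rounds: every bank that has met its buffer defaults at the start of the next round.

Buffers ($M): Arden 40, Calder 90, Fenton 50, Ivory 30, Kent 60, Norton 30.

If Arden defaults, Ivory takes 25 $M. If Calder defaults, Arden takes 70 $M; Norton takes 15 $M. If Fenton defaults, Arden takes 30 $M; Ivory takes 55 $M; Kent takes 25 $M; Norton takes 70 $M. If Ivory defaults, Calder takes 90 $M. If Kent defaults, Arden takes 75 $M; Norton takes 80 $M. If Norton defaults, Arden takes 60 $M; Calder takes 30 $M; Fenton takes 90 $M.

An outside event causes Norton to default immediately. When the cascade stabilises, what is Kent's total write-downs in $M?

25

Round 1 — Norton defaults (initial).
  Arden: +60 → 60 ≥ 40
  Calder: +30 → 30 < 90
  Fenton: +90 → 90 ≥ 50
Round 2 — Arden, Fenton default.
  Ivory: +25+55 → 80 ≥ 30
  Kent: +25 → 25 < 60
Round 3 — Ivory defaults.
  Calder: +90 → 120 ≥ 90
Round 4 — Calder defaults.
No further defaults.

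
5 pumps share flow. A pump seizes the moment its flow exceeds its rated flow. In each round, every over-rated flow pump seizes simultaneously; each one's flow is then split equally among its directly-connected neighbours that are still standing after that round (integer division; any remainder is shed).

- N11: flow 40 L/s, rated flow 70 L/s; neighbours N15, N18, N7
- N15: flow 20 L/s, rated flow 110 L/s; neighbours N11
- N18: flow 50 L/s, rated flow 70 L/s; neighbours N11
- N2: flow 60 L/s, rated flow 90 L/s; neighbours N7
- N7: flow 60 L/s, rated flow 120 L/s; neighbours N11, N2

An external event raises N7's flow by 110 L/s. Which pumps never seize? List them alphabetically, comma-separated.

N15

Round 1 — N7 at 170 > 120. N7 seizes.
  N7 sheds 170 L/s to N11, N2: 85 each.
    N11: 40+85 = 125 > 70
    N2: 60+85 = 145 > 90
Round 2 — N11, N2 seize.
  N11 sheds 125 L/s to N15, N18: 62 each (1 lost).
    N15: 20+62 = 82 ≤ 110
    N18: 50+62 = 112 > 70
  N2 sheds 145 L/s: no online neighbours, lost.
Round 3 — N18 seizes.
  N18 sheds 112 L/s: no online neighbours, lost.
No further seizures.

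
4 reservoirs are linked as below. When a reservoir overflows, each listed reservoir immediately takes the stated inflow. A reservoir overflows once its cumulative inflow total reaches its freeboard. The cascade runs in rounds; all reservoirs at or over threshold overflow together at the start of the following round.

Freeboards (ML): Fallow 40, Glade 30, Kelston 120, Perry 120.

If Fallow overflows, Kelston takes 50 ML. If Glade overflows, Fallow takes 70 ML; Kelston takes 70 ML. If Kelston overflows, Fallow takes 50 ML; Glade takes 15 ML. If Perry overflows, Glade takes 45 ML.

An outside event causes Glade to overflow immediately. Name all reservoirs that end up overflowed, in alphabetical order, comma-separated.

Round 1 — Glade overflows (initial).
  Fallow: +70 → 70 ≥ 40
  Kelston: +70 → 70 < 120
Round 2 — Fallow overflows.
  Kelston: +50 → 120 ≥ 120
Round 3 — Kelston overflows.
No further overflows.

Fallow, Glade, Kelston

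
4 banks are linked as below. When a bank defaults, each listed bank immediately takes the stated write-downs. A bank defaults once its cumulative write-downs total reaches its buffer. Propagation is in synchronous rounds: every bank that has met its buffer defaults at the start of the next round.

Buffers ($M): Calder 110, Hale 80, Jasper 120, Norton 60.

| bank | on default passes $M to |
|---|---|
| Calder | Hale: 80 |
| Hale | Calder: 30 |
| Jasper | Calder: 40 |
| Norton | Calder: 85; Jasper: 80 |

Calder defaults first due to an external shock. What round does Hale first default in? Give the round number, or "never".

2

Round 1 — Calder defaults (initial).
  Hale: +80 → 80 ≥ 80
Round 2 — Hale defaults.
No further defaults.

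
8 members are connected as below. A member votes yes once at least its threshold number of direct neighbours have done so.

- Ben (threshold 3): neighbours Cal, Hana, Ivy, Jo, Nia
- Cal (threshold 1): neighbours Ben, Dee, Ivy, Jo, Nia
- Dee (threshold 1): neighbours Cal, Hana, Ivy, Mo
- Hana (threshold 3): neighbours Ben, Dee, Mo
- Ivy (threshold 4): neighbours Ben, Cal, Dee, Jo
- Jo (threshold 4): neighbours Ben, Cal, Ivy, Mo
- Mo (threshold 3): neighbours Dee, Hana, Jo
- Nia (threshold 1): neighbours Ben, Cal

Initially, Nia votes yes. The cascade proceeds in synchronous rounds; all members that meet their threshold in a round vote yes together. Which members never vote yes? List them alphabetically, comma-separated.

Ben, Hana, Ivy, Jo, Mo

Round 1 — Nia votes yes (initial).
Round 2 — checking thresholds:
  Ben: 1 of 5 neighbours < 3, below threshold.
  Cal: 1 of 5 neighbours ≥ 1, votes yes.
Round 3 — checking thresholds:
  Ben: 2 of 5 neighbours < 3, below threshold.
  Dee: 1 of 4 neighbours ≥ 1, votes yes.
  Ivy: 1 of 4 neighbours < 4, below threshold.
  Jo: 1 of 4 neighbours < 4, below threshold.
Round 4 — no new yes votes; cascade stops.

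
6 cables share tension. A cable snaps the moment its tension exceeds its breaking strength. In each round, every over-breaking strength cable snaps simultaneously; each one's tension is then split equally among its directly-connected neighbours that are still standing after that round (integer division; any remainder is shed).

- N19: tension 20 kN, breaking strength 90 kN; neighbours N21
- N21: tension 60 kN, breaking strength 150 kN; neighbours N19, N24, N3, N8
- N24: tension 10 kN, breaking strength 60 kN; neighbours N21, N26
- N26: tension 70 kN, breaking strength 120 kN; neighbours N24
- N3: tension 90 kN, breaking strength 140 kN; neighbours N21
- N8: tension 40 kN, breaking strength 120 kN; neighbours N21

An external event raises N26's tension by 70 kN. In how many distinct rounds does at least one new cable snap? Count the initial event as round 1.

4

Round 1 — N26 at 140 > 120. N26 snaps.
  N26 sheds 140 kN to N24: 140 each.
    N24: 10+140 = 150 > 60
Round 2 — N24 snaps.
  N24 sheds 150 kN to N21: 150 each.
    N21: 60+150 = 210 > 150
Round 3 — N21 snaps.
  N21 sheds 210 kN to N19, N3, N8: 70 each.
    N19: 20+70 = 90 ≤ 90
    N3: 90+70 = 160 > 140
    N8: 40+70 = 110 ≤ 120
Round 4 — N3 snaps.
  N3 sheds 160 kN: no online neighbours, lost.
No further breaks.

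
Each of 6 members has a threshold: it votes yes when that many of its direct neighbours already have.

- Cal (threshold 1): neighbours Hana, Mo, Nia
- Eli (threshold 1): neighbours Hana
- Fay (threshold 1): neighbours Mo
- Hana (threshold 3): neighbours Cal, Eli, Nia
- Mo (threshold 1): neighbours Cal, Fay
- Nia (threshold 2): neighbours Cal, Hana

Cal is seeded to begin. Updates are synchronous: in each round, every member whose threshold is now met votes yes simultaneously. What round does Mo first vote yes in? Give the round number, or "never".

2

Round 1 — Cal votes yes (initial).
Round 2 — checking thresholds:
  Hana: 1 of 3 neighbours < 3, holds.
  Mo: 1 of 2 neighbours ≥ 1, votes yes.
  Nia: 1 of 2 neighbours < 2, holds.
Round 3 — checking thresholds:
  Fay: 1 of 1 neighbours ≥ 1, votes yes.
  Hana: 1 of 3 neighbours < 3, holds.
  Nia: 1 of 2 neighbours < 2, holds.
Round 4 — no new yes votes; cascade stops.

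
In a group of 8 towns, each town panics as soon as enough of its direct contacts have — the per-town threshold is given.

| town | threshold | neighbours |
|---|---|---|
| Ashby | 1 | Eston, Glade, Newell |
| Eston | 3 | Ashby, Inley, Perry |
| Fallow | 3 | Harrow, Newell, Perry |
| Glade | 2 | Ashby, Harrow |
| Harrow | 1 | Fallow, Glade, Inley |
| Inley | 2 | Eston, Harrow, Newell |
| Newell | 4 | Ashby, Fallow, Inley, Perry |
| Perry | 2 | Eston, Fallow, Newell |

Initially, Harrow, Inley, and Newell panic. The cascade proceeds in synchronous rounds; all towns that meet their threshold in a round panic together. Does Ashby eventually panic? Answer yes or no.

Round 1 — Harrow, Inley, Newell panic (initial).
Round 2 — checking thresholds:
  Ashby: 1 of 3 neighbours ≥ 1, panics.
  Eston: 1 of 3 neighbours < 3, not yet.
  Fallow: 2 of 3 neighbours < 3, not yet.
  Glade: 1 of 2 neighbours < 2, not yet.
  Perry: 1 of 3 neighbours < 2, not yet.
Round 3 — checking thresholds:
  Eston: 2 of 3 neighbours < 3, not yet.
  Fallow: 2 of 3 neighbours < 3, not yet.
  Glade: 2 of 2 neighbours ≥ 2, panics.
  Perry: 1 of 3 neighbours < 2, not yet.
Round 4 — no new panics; cascade stops.

yes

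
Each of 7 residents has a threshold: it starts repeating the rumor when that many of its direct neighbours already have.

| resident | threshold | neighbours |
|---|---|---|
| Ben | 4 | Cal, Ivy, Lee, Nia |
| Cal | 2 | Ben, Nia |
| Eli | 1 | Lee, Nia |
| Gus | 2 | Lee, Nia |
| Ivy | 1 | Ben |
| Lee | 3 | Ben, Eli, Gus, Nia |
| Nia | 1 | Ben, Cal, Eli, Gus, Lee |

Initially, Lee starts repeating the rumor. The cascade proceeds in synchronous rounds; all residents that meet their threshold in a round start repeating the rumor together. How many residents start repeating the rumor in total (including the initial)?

4

Round 1 — Lee starts repeating the rumor (initial).
Round 2 — checking thresholds:
  Ben: 1 of 4 neighbours < 4, not yet.
  Eli: 1 of 2 neighbours ≥ 1, starts repeating the rumor.
  Gus: 1 of 2 neighbours < 2, not yet.
  Nia: 1 of 5 neighbours ≥ 1, starts repeating the rumor.
Round 3 — checking thresholds:
  Ben: 2 of 4 neighbours < 4, not yet.
  Cal: 1 of 2 neighbours < 2, not yet.
  Gus: 2 of 2 neighbours ≥ 2, starts repeating the rumor.
Round 4 — no new spreads; cascade stops.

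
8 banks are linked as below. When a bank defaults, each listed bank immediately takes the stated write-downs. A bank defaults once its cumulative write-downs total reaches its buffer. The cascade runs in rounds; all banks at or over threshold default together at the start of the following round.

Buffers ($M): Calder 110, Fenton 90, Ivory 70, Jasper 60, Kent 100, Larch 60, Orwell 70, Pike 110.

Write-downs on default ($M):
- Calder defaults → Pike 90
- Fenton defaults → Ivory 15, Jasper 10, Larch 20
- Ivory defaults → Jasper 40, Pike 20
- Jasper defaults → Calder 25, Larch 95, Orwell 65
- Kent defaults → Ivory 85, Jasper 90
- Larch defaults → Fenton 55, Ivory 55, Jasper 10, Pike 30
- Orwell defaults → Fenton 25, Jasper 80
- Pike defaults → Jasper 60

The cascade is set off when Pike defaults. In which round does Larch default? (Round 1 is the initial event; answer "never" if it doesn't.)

Round 1 — Pike defaults (initial).
  Jasper: +60 → 60 ≥ 60
Round 2 — Jasper defaults.
  Calder: +25 → 25 < 110
  Larch: +95 → 95 ≥ 60
  Orwell: +65 → 65 < 70
Round 3 — Larch defaults.
  Fenton: +55 → 55 < 90
  Ivory: +55 → 55 < 70
No further defaults.

3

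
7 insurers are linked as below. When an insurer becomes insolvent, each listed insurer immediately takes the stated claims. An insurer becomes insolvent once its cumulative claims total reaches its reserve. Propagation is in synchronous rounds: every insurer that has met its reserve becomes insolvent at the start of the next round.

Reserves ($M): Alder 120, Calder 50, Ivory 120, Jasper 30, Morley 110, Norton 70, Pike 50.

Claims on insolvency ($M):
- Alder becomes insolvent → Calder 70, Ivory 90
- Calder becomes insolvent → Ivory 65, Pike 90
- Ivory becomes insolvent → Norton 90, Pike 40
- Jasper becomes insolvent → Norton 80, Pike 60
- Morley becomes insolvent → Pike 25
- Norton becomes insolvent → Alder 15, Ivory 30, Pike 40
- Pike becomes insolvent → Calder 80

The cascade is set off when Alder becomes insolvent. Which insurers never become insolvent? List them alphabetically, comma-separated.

Round 1 — Alder becomes insolvent (initial).
  Calder: +70 → 70 ≥ 50
  Ivory: +90 → 90 < 120
Round 2 — Calder becomes insolvent.
  Ivory: +65 → 155 ≥ 120
  Pike: +90 → 90 ≥ 50
Round 3 — Ivory, Pike become insolvent.
  Norton: +90 → 90 ≥ 70
Round 4 — Norton becomes insolvent.
No further insolvencies.

Jasper, Morley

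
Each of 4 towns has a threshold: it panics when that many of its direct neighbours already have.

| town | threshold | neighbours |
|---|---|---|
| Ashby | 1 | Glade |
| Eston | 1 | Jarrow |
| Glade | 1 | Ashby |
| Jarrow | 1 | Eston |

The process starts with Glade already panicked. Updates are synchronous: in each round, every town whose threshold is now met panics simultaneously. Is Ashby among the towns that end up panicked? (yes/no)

yes

Round 1 — Glade panics (initial).
Round 2 — checking thresholds:
  Ashby: 1 of 1 neighbours ≥ 1, panics.
Round 3 — no new panics; cascade stops.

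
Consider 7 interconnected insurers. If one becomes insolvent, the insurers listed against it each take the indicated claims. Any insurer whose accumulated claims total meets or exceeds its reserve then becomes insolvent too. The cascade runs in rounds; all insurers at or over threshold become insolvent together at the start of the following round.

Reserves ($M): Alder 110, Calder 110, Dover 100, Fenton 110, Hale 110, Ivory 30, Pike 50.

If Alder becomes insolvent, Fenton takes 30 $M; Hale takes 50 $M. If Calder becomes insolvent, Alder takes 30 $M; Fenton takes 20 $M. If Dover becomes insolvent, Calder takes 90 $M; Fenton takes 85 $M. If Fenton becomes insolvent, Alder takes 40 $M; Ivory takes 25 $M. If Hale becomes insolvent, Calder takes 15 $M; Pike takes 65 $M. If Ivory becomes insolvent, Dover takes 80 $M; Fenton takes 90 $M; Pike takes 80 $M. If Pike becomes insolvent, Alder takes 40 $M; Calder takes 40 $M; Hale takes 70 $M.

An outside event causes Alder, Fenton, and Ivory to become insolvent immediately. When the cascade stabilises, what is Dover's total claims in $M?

80

Round 1 — Alder, Fenton, Ivory become insolvent (initial).
  Dover: +80 → 80 < 100
  Hale: +50 → 50 < 110
  Pike: +80 → 80 ≥ 50
Round 2 — Pike becomes insolvent.
  Calder: +40 → 40 < 110
  Hale: +70 → 120 ≥ 110
Round 3 — Hale becomes insolvent.
  Calder: +15 → 55 < 110
No further insolvencies.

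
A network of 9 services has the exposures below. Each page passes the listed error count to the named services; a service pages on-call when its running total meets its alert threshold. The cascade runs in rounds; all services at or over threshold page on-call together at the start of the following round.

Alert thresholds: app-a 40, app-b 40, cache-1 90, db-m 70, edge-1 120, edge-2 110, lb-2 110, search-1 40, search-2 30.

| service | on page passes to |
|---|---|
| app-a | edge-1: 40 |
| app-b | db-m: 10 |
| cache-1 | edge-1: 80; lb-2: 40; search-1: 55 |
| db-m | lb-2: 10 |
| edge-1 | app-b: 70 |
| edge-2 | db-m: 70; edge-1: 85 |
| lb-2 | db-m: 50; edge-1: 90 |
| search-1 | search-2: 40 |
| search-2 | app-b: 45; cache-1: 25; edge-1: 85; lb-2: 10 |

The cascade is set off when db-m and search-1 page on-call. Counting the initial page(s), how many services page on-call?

Round 1 — db-m, search-1 page on-call (initial).
  lb-2: +10 → 10 < 110
  search-2: +40 → 40 ≥ 30
Round 2 — search-2 pages on-call.
  app-b: +45 → 45 ≥ 40
  cache-1: +25 → 25 < 90
  edge-1: +85 → 85 < 120
  lb-2: +10 → 20 < 110
Round 3 — app-b pages on-call.
No further pages.

4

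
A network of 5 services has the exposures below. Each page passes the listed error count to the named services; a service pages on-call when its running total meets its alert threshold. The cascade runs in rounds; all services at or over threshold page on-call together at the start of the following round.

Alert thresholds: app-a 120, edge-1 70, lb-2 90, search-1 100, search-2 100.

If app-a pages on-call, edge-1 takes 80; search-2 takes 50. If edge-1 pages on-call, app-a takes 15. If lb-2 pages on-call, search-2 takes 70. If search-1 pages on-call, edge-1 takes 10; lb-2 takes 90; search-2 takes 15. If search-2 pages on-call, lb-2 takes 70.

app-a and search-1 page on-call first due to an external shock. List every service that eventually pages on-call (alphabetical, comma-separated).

app-a, edge-1, lb-2, search-1, search-2

Round 1 — app-a, search-1 page on-call (initial).
  edge-1: +80+10 → 90 ≥ 70
  lb-2: +90 → 90 ≥ 90
  search-2: +50+15 → 65 < 100
Round 2 — edge-1, lb-2 page on-call.
  search-2: +70 → 135 ≥ 100
Round 3 — search-2 pages on-call.
No further pages.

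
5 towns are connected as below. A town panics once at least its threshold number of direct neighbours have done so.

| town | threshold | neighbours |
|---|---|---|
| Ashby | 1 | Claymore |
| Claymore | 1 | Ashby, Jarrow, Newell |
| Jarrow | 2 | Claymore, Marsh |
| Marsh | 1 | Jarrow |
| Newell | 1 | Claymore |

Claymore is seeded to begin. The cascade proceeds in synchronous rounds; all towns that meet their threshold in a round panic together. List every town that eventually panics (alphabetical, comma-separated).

Round 1 — Claymore panics (initial).
Round 2 — checking thresholds:
  Ashby: 1 of 1 neighbours ≥ 1, panics.
  Jarrow: 1 of 2 neighbours < 2, holds.
  Newell: 1 of 1 neighbours ≥ 1, panics.
Round 3 — no new panics; cascade stops.

Ashby, Claymore, Newell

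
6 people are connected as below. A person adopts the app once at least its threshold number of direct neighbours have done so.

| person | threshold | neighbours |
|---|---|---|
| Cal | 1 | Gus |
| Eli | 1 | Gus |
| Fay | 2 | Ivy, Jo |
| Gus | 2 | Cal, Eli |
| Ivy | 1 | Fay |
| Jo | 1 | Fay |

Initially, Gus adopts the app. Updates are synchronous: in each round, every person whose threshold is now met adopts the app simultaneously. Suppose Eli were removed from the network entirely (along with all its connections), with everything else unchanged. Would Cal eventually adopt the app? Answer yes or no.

yes

With Eli removed:
Round 1 — Gus adopts the app (initial).
Round 2 — checking thresholds:
  Cal: 1 of 1 neighbours ≥ 1, adopts the app.
Round 3 — no new adoptions; cascade stops.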